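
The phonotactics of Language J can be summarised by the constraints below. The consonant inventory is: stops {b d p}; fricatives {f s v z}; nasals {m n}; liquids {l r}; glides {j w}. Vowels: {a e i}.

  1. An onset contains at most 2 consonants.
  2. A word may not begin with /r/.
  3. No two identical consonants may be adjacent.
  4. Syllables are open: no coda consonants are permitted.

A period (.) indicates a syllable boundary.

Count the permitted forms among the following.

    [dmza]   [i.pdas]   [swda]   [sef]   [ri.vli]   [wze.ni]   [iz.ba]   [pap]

1

[dmza] — violates constraint 1: syllable 1 onset /dmz/ has 3 consonants (> 2) → not permitted
[i.pdas] — violates constraint 4: syllable 2 coda /s/ has 1 consonant (> 0) → not permitted
[swda] — violates constraint 1: syllable 1 onset /swd/ has 3 consonants (> 2) → not permitted
[sef] — violates constraint 4: syllable 1 coda /f/ has 1 consonant (> 0) → not permitted
[ri.vli] — violates constraint 2: word begins with /r/ → not permitted
[wze.ni] — σ1 onset /wz/ (2C), coda /∅/ ok; σ2 onset /n/, coda /∅/ ok → permitted
[iz.ba] — violates constraint 4: syllable 1 coda /z/ has 1 consonant (> 0) → not permitted
[pap] — violates constraint 4: syllable 1 coda /p/ has 1 consonant (> 0) → not permitted
Permitted: [wze.ni] → 1.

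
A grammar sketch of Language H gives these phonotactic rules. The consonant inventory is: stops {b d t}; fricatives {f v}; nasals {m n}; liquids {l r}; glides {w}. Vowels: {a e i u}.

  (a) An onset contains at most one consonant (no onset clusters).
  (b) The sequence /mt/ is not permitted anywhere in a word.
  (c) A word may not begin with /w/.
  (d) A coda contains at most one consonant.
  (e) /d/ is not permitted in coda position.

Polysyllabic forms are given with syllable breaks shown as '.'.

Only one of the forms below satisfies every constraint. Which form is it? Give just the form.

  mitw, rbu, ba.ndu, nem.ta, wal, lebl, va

mitw — violates constraint (d): syllable 1 coda /tw/ has 2 consonants (> 1) → not permitted
rbu — violates constraint (a): syllable 1 onset /rb/ has 2 consonants (> 1) → not permitted
ba.ndu — violates constraint (a): syllable 2 onset /nd/ has 2 consonants (> 1) → not permitted
nem.ta — violates constraint (b): contains banned sequence /mt/ → not permitted
wal — violates constraint (c): word begins with /w/ → not permitted
lebl — violates constraint (d): syllable 1 coda /bl/ has 2 consonants (> 1) → not permitted
va — σ1 onset /v/, coda /∅/ ok → permitted

va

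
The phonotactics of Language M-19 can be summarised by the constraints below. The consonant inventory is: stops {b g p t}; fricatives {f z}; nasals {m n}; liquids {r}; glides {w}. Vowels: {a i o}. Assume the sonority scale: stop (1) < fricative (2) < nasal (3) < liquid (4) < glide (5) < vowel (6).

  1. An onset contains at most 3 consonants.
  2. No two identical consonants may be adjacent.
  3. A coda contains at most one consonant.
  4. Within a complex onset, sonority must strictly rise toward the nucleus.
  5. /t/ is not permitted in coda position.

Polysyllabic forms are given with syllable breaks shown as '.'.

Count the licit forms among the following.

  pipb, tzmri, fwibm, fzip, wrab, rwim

1

pipb — violates constraint 3: syllable 1 coda /pb/ has 2 consonants (> 1) → illicit
tzmri — violates constraint 1: syllable 1 onset /tzmr/ has 4 consonants (> 3) → illicit
fwibm — violates constraint 3: syllable 1 coda /bm/ has 2 consonants (> 1) → illicit
fzip — violates constraint 4: syllable 1 onset /fz/: /f/ (fricative, 2) → /z/ (fricative, 2) does not rise → illicit
wrab — violates constraint 4: syllable 1 onset /wr/: /w/ (glide, 5) → /r/ (liquid, 4) does not rise → illicit
rwim — σ1 onset /rw/ (4→5 rises), coda /m/ ok → licit
Licit: rwim → 1.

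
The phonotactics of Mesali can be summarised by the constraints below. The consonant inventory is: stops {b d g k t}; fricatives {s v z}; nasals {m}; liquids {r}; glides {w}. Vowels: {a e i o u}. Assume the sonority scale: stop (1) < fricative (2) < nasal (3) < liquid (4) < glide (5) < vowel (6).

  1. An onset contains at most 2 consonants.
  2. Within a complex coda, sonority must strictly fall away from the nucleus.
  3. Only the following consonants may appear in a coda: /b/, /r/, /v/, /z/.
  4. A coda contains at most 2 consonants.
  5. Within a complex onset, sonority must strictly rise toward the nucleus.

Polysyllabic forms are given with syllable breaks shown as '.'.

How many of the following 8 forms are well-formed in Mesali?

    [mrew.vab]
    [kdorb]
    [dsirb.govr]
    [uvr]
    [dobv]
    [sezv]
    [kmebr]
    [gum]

[mrew.vab] — violates constraint 3: syllable 1 coda contains /w/, which is not a licensed coda consonant → ill-formed
[kdorb] — violates constraint 5: syllable 1 onset /kd/: /k/ (stop, 1) → /d/ (stop, 1) does not rise → ill-formed
[dsirb.govr] — violates constraint 2: syllable 2 coda /vr/: /v/ (fricative, 2) → /r/ (liquid, 4) does not fall → ill-formed
[uvr] — violates constraint 2: syllable 1 coda /vr/: /v/ (fricative, 2) → /r/ (liquid, 4) does not fall → ill-formed
[dobv] — violates constraint 2: syllable 1 coda /bv/: /b/ (stop, 1) → /v/ (fricative, 2) does not fall → ill-formed
[sezv] — violates constraint 2: syllable 1 coda /zv/: /z/ (fricative, 2) → /v/ (fricative, 2) does not fall → ill-formed
[kmebr] — violates constraint 2: syllable 1 coda /br/: /b/ (stop, 1) → /r/ (liquid, 4) does not fall → ill-formed
[gum] — violates constraint 3: syllable 1 coda contains /m/, which is not a licensed coda consonant → ill-formed
No form is well-formed → 0.

0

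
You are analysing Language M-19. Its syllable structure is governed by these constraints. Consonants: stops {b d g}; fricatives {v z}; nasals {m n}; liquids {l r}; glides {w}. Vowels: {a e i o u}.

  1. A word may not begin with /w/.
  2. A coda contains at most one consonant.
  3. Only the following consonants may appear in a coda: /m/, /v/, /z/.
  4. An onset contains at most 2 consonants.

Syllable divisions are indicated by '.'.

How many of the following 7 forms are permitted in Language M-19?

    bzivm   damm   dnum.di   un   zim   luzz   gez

3

bzivm — violates constraint 2: syllable 1 coda /vm/ has 2 consonants (> 1) → not permitted
damm — violates constraint 2: syllable 1 coda /mm/ has 2 consonants (> 1) → not permitted
dnum.di — σ1 onset /dn/ (2C), coda /m/ ok; σ2 onset /d/, coda /∅/ ok → permitted
un — violates constraint 3: syllable 1 coda contains /n/, which is not a licensed coda consonant → not permitted
zim — σ1 onset /z/, coda /m/ ok → permitted
luzz — violates constraint 2: syllable 1 coda /zz/ has 2 consonants (> 1) → not permitted
gez — σ1 onset /g/, coda /z/ ok → permitted
Permitted: dnum.di, zim, gez → 3.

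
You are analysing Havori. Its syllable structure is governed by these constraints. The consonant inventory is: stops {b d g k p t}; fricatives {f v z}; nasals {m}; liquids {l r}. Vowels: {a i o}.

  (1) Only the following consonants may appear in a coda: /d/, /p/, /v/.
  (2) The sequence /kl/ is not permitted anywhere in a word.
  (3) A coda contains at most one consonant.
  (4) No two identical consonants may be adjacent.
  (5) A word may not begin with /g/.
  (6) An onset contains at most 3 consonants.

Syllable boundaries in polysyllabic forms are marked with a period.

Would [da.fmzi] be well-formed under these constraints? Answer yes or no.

[da.fmzi] — σ1 onset /d/, coda /∅/ ok; σ2 onset /fmz/ (3C), coda /∅/ ok → well-formed

yes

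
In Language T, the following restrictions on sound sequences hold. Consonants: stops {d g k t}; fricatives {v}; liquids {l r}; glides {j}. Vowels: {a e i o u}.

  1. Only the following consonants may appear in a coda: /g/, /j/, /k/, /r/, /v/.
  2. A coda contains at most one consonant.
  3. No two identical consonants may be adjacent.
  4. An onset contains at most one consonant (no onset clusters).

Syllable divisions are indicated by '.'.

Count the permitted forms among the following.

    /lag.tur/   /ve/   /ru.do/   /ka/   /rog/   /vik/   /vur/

/lag.tur/ — σ1 onset /l/, coda /g/ ok; σ2 onset /t/, coda /r/ ok → permitted
/ve/ — σ1 onset /v/, coda /∅/ ok → permitted
/ru.do/ — σ1 onset /r/, coda /∅/ ok; σ2 onset /d/, coda /∅/ ok → permitted
/ka/ — σ1 onset /k/, coda /∅/ ok → permitted
/rog/ — σ1 onset /r/, coda /g/ ok → permitted
/vik/ — σ1 onset /v/, coda /k/ ok → permitted
/vur/ — σ1 onset /v/, coda /r/ ok → permitted
Permitted: /lag.tur/, /ve/, /ru.do/, /ka/, /rog/, /vik/, /vur/ → 7.

7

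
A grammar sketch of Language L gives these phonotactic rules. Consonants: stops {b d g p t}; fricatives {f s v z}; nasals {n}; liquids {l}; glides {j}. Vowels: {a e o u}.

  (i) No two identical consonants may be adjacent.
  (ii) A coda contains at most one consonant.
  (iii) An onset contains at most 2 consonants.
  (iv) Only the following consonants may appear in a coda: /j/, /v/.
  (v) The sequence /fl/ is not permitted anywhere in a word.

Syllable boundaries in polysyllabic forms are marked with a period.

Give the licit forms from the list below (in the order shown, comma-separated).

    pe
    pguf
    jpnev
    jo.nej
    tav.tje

pe — σ1 onset /p/, coda /∅/ ok → licit
pguf — violates constraint (iv): syllable 1 coda contains /f/, which is not a licensed coda consonant → illicit
jpnev — violates constraint (iii): syllable 1 onset /jpn/ has 3 consonants (> 2) → illicit
jo.nej — σ1 onset /j/, coda /∅/ ok; σ2 onset /n/, coda /j/ ok → licit
tav.tje — σ1 onset /t/, coda /v/ ok; σ2 onset /tj/ (2C), coda /∅/ ok → licit

pe, jo.nej, tav.tje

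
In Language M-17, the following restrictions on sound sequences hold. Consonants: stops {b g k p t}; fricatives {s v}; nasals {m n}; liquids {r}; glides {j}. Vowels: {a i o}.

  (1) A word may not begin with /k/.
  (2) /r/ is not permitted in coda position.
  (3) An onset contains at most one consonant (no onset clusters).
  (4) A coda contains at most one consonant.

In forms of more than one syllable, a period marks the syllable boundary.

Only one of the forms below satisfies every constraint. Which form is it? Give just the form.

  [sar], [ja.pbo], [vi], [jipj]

[sar] — violates constraint 2: syllable 1 coda contains /r/ → not permitted
[ja.pbo] — violates constraint 3: syllable 2 onset /pb/ has 2 consonants (> 1) → not permitted
[vi] — σ1 onset /v/, coda /∅/ ok → permitted
[jipj] — violates constraint 4: syllable 1 coda /pj/ has 2 consonants (> 1) → not permitted

[vi]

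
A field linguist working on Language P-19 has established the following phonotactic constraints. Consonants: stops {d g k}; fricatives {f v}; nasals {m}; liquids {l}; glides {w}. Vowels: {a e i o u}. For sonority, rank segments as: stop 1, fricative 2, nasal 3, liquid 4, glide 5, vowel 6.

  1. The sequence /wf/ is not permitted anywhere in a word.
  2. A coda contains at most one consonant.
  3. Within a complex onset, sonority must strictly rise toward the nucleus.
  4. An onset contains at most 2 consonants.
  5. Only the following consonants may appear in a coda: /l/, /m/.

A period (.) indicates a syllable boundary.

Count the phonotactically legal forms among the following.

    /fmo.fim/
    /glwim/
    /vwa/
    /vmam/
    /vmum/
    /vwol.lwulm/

4

/fmo.fim/ — σ1 onset /fm/ (2→3 rises), coda /∅/ ok; σ2 onset /f/, coda /m/ ok → phonotactically legal
/glwim/ — violates constraint 4: syllable 1 onset /glw/ has 3 consonants (> 2) → phonotactically illegal
/vwa/ — σ1 onset /vw/ (2→5 rises), coda /∅/ ok → phonotactically legal
/vmam/ — σ1 onset /vm/ (2→3 rises), coda /m/ ok → phonotactically legal
/vmum/ — σ1 onset /vm/ (2→3 rises), coda /m/ ok → phonotactically legal
/vwol.lwulm/ — violates constraint 2: syllable 2 coda /lm/ has 2 consonants (> 1) → phonotactically illegal
Phonotactically legal: /fmo.fim/, /vwa/, /vmam/, /vmum/ → 4.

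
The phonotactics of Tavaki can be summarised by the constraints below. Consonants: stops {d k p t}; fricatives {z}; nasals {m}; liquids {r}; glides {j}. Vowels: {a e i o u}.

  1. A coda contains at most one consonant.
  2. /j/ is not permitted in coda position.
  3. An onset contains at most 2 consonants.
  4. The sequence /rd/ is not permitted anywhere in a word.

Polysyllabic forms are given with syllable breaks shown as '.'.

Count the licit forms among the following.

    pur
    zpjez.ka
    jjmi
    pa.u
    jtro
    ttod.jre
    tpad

4

pur — σ1 onset /p/, coda /r/ ok → licit
zpjez.ka — violates constraint 3: syllable 1 onset /zpj/ has 3 consonants (> 2) → illicit
jjmi — violates constraint 3: syllable 1 onset /jjm/ has 3 consonants (> 2) → illicit
pa.u — σ1 onset /p/, coda /∅/ ok; σ2 onset /∅/, coda /∅/ ok → licit
jtro — violates constraint 3: syllable 1 onset /jtr/ has 3 consonants (> 2) → illicit
ttod.jre — σ1 onset /tt/ (2C), coda /d/ ok; σ2 onset /jr/ (2C), coda /∅/ ok → licit
tpad — σ1 onset /tp/ (2C), coda /d/ ok → licit
Licit: pur, pa.u, ttod.jre, tpad → 4.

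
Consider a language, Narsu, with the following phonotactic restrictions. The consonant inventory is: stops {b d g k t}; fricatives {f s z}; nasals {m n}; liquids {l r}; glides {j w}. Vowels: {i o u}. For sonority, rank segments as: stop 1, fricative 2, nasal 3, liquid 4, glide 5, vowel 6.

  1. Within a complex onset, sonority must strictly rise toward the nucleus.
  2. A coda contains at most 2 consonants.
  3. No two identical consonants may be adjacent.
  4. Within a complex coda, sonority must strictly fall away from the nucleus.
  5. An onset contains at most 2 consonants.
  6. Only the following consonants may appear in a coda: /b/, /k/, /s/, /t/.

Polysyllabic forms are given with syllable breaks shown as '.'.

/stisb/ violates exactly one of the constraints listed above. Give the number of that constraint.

/stisb/: syllable 1 onset /st/: /s/ (fricative, 2) → /t/ (stop, 1) does not rise.
This is a violation of constraint 1: "Within a complex onset, sonority must strictly rise toward the nucleus."
The remaining constraints (2, 3, 4, 5, 6) are satisfied.

1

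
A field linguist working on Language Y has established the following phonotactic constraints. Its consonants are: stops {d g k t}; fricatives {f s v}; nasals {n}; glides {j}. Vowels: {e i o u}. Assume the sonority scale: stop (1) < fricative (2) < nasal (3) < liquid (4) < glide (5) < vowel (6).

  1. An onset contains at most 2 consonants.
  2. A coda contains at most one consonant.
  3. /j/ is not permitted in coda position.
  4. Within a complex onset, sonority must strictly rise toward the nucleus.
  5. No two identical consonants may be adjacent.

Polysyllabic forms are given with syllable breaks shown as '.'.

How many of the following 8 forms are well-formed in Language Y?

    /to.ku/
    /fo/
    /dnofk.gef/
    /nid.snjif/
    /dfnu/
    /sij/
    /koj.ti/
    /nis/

/to.ku/ — σ1 onset /t/, coda /∅/ ok; σ2 onset /k/, coda /∅/ ok → well-formed
/fo/ — σ1 onset /f/, coda /∅/ ok → well-formed
/dnofk.gef/ — violates constraint 2: syllable 1 coda /fk/ has 2 consonants (> 1) → ill-formed
/nid.snjif/ — violates constraint 1: syllable 2 onset /snj/ has 3 consonants (> 2) → ill-formed
/dfnu/ — violates constraint 1: syllable 1 onset /dfn/ has 3 consonants (> 2) → ill-formed
/sij/ — violates constraint 3: syllable 1 coda contains /j/ → ill-formed
/koj.ti/ — violates constraint 3: syllable 1 coda contains /j/ → ill-formed
/nis/ — σ1 onset /n/, coda /s/ ok → well-formed
Well-formed: /to.ku/, /fo/, /nis/ → 3.

3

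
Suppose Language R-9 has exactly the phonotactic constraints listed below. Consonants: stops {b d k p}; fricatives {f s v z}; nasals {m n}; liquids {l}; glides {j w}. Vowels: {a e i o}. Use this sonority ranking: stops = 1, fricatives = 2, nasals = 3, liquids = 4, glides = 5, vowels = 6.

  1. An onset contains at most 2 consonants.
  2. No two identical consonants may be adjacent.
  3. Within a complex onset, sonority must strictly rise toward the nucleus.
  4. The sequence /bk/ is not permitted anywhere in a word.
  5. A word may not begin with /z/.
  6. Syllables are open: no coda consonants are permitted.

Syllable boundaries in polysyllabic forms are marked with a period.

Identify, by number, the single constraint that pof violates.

6

pof: syllable 1 coda /f/ has 1 consonant (> 0).
This is a violation of constraint 6: "Syllables are open: no coda consonants are permitted."
The remaining constraints (1, 2, 3, 4, 5) are satisfied.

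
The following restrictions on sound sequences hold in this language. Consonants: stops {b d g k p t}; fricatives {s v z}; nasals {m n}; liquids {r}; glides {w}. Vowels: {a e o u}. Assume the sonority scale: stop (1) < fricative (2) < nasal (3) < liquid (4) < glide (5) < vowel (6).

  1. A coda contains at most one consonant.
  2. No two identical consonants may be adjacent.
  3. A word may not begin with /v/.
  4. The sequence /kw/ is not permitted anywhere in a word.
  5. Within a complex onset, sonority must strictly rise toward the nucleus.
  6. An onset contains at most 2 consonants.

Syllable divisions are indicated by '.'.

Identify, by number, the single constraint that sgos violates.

sgos: syllable 1 onset /sg/: /s/ (fricative, 2) → /g/ (stop, 1) does not rise.
This is a violation of constraint 5: "Within a complex onset, sonority must strictly rise toward the nucleus."
The remaining constraints (1, 2, 3, 4, 6) are satisfied.

5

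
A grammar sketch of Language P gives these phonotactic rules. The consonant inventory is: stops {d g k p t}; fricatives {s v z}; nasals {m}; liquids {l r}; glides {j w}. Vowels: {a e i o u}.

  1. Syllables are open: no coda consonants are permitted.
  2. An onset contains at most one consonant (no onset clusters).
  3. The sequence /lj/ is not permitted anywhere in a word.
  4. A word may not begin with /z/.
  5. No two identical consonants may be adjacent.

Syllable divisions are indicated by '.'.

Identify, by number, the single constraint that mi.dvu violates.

2

mi.dvu: syllable 2 onset /dv/ has 2 consonants (> 1).
This is a violation of constraint 2: "An onset contains at most one consonant (no onset clusters)."
The remaining constraints (1, 3, 4, 5) are satisfied.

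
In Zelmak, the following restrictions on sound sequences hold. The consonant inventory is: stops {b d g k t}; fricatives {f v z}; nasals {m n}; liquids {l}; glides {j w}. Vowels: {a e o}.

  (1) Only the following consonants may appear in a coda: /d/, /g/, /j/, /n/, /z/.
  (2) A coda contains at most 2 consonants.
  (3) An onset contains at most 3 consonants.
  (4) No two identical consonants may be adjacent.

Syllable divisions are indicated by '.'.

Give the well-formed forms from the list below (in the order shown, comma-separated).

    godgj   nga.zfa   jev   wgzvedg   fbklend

godgj — violates constraint 2: syllable 1 coda /dgj/ has 3 consonants (> 2) → ill-formed
nga.zfa — σ1 onset /ng/ (2C), coda /∅/ ok; σ2 onset /zf/ (2C), coda /∅/ ok → well-formed
jev — violates constraint 1: syllable 1 coda contains /v/, which is not a licensed coda consonant → ill-formed
wgzvedg — violates constraint 3: syllable 1 onset /wgzv/ has 4 consonants (> 3) → ill-formed
fbklend — violates constraint 3: syllable 1 onset /fbkl/ has 4 consonants (> 3) → ill-formed

nga.zfa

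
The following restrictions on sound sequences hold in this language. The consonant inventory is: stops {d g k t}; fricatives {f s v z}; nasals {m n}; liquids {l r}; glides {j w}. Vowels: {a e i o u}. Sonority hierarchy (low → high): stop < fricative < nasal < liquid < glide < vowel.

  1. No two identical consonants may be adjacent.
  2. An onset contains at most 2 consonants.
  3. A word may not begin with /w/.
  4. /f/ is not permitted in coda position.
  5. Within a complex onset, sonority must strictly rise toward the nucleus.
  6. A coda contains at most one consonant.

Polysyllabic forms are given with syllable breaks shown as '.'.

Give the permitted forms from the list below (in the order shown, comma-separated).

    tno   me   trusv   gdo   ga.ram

tno, me, ga.ram

tno — σ1 onset /tn/ (1→3 rises), coda /∅/ ok → permitted
me — σ1 onset /m/, coda /∅/ ok → permitted
trusv — violates constraint 6: syllable 1 coda /sv/ has 2 consonants (> 1) → not permitted
gdo — violates constraint 5: syllable 1 onset /gd/: /g/ (stop, 1) → /d/ (stop, 1) does not rise → not permitted
ga.ram — σ1 onset /g/, coda /∅/ ok; σ2 onset /r/, coda /m/ ok → permitted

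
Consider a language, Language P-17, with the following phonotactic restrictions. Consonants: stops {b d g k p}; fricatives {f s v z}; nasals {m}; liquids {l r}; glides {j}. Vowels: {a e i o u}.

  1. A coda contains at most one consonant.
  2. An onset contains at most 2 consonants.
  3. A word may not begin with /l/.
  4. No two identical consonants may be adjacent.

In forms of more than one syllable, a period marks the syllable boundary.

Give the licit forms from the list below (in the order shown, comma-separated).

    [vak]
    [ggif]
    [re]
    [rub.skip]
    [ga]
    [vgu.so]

[vak] — σ1 onset /v/, coda /k/ ok → licit
[ggif] — violates constraint 4: adjacent identical consonants /gg/ → illicit
[re] — σ1 onset /r/, coda /∅/ ok → licit
[rub.skip] — σ1 onset /r/, coda /b/ ok; σ2 onset /sk/ (2C), coda /p/ ok → licit
[ga] — σ1 onset /g/, coda /∅/ ok → licit
[vgu.so] — σ1 onset /vg/ (2C), coda /∅/ ok; σ2 onset /s/, coda /∅/ ok → licit

[vak], [re], [rub.skip], [ga], [vgu.so]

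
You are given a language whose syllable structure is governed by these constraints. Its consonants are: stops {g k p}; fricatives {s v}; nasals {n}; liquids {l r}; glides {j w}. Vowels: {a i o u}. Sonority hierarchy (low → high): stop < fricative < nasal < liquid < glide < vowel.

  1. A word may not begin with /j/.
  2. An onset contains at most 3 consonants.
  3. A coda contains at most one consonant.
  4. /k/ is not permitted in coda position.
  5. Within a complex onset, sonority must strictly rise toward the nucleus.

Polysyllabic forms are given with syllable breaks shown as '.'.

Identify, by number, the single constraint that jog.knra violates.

1

jog.knra: word begins with /j/.
This is a violation of constraint 1: "A word may not begin with /j/."
The remaining constraints (2, 3, 4, 5) are satisfied.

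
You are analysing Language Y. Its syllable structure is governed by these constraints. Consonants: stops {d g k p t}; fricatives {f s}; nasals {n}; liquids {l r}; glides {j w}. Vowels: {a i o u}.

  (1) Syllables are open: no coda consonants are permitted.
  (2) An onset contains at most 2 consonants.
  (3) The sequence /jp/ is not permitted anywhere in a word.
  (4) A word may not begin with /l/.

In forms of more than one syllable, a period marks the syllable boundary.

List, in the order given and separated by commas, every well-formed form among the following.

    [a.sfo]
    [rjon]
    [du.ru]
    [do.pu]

[a.sfo] — σ1 onset /∅/, coda /∅/ ok; σ2 onset /sf/ (2C), coda /∅/ ok → well-formed
[rjon] — violates constraint 1: syllable 1 coda /n/ has 1 consonant (> 0) → ill-formed
[du.ru] — σ1 onset /d/, coda /∅/ ok; σ2 onset /r/, coda /∅/ ok → well-formed
[do.pu] — σ1 onset /d/, coda /∅/ ok; σ2 onset /p/, coda /∅/ ok → well-formed

[a.sfo], [du.ru], [do.pu]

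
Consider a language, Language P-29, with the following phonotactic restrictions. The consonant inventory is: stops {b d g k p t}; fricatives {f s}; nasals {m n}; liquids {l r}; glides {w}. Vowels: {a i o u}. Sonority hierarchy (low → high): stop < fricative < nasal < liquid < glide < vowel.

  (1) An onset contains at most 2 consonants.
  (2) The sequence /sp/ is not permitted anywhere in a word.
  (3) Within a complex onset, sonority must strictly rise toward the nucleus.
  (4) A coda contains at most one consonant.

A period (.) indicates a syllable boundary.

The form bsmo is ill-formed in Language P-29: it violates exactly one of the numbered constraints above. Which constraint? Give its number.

1

bsmo: syllable 1 onset /bsm/ has 3 consonants (> 2).
This is a violation of constraint 1: "An onset contains at most 2 consonants."
The remaining constraints (2, 3, 4) are satisfied.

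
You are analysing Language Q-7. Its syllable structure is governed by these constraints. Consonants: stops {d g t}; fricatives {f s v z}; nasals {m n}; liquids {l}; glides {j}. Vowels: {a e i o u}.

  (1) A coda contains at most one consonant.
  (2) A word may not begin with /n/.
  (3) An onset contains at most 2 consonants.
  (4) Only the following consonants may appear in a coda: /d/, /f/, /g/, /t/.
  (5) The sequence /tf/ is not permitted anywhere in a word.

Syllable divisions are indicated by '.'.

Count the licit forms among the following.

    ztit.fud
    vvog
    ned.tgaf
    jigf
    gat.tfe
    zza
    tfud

2

ztit.fud — violates constraint 5: contains banned sequence /tf/ → illicit
vvog — σ1 onset /vv/ (2C), coda /g/ ok → licit
ned.tgaf — violates constraint 2: word begins with /n/ → illicit
jigf — violates constraint 1: syllable 1 coda /gf/ has 2 consonants (> 1) → illicit
gat.tfe — violates constraint 5: contains banned sequence /tf/ → illicit
zza — σ1 onset /zz/ (2C), coda /∅/ ok → licit
tfud — violates constraint 5: contains banned sequence /tf/ → illicit
Licit: vvog, zza → 2.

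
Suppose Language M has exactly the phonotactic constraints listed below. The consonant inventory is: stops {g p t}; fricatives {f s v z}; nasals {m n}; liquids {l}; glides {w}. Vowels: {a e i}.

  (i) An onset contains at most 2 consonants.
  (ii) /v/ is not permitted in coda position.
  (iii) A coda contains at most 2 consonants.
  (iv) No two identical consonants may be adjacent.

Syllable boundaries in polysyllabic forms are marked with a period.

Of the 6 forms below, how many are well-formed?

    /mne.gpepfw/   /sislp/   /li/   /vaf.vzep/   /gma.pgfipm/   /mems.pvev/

/mne.gpepfw/ — violates constraint (iii): syllable 2 coda /pfw/ has 3 consonants (> 2) → ill-formed
/sislp/ — violates constraint (iii): syllable 1 coda /slp/ has 3 consonants (> 2) → ill-formed
/li/ — σ1 onset /l/, coda /∅/ ok → well-formed
/vaf.vzep/ — σ1 onset /v/, coda /f/ ok; σ2 onset /vz/ (2C), coda /p/ ok → well-formed
/gma.pgfipm/ — violates constraint (i): syllable 2 onset /pgf/ has 3 consonants (> 2) → ill-formed
/mems.pvev/ — violates constraint (ii): syllable 2 coda contains /v/ → ill-formed
Well-formed: /li/, /vaf.vzep/ → 2.

2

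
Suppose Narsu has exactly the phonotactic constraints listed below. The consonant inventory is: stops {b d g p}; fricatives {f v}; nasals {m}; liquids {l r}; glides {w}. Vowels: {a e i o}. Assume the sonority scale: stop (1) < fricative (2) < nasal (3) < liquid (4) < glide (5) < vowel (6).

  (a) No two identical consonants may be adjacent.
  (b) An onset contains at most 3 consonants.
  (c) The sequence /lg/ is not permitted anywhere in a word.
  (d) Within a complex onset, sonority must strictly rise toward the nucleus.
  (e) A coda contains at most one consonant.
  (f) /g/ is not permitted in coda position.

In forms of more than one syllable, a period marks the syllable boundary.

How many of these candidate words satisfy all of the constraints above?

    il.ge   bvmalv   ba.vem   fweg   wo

2

il.ge — violates constraint (c): contains banned sequence /lg/ → illicit
bvmalv — violates constraint (e): syllable 1 coda /lv/ has 2 consonants (> 1) → illicit
ba.vem — σ1 onset /b/, coda /∅/ ok; σ2 onset /v/, coda /m/ ok → licit
fweg — violates constraint (f): syllable 1 coda contains /g/ → illicit
wo — σ1 onset /w/, coda /∅/ ok → licit
Licit: ba.vem, wo → 2.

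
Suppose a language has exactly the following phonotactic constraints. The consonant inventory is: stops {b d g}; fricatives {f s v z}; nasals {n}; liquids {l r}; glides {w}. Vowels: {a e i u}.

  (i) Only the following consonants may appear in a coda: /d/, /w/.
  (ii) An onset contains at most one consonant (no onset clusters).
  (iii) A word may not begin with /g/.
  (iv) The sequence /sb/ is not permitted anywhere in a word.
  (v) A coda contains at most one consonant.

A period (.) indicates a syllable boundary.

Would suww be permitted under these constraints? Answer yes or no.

no

suww — violates constraint (v): syllable 1 coda /ww/ has 2 consonants (> 1) → not permitted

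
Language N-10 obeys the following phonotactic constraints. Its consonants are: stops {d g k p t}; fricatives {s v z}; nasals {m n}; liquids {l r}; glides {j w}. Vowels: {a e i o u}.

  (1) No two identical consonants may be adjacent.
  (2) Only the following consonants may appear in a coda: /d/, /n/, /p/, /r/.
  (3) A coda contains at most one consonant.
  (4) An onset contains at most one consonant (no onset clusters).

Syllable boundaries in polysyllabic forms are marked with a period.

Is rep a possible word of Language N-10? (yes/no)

rep — σ1 onset /r/, coda /p/ ok → licit

yes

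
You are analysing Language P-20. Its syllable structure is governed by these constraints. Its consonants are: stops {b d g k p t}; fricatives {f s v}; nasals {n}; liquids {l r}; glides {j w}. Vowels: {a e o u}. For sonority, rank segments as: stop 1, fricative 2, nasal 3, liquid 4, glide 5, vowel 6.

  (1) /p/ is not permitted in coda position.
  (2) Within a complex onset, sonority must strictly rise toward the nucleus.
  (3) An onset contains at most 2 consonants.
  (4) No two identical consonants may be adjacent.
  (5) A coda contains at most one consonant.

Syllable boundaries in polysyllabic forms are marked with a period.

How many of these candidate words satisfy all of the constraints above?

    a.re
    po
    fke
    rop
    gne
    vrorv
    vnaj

a.re — σ1 onset /∅/, coda /∅/ ok; σ2 onset /r/, coda /∅/ ok → permitted
po — σ1 onset /p/, coda /∅/ ok → permitted
fke — violates constraint 2: syllable 1 onset /fk/: /f/ (fricative, 2) → /k/ (stop, 1) does not rise → not permitted
rop — violates constraint 1: syllable 1 coda contains /p/ → not permitted
gne — σ1 onset /gn/ (1→3 rises), coda /∅/ ok → permitted
vrorv — violates constraint 5: syllable 1 coda /rv/ has 2 consonants (> 1) → not permitted
vnaj — σ1 onset /vn/ (2→3 rises), coda /j/ ok → permitted
Permitted: a.re, po, gne, vnaj → 4.

4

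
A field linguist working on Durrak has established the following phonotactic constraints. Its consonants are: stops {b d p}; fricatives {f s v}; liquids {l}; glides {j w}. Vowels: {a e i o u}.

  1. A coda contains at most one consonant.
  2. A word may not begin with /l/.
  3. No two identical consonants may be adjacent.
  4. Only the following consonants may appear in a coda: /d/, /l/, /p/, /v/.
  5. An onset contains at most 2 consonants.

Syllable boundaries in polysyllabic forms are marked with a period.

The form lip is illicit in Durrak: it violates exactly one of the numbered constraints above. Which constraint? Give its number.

2

lip: word begins with /l/.
This is a violation of constraint 2: "A word may not begin with /l/."
The remaining constraints (1, 3, 4, 5) are satisfied.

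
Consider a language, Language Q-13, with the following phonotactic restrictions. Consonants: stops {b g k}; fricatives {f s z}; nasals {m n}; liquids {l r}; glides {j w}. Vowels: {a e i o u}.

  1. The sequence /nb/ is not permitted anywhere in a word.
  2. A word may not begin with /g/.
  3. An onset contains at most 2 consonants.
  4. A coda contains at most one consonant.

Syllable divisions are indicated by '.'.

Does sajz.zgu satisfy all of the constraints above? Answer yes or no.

no

sajz.zgu — violates constraint 4: syllable 1 coda /jz/ has 2 consonants (> 1) → not permitted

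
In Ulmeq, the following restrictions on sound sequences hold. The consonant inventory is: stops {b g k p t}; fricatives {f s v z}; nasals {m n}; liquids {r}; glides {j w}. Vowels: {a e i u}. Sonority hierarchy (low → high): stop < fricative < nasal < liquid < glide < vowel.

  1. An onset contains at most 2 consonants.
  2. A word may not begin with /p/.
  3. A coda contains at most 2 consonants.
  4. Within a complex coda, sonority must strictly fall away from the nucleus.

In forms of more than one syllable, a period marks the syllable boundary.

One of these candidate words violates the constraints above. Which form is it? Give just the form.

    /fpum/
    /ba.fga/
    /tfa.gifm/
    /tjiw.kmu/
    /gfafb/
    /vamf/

/fpum/ — σ1 onset /fp/ (2C), coda /m/ ok → permitted
/ba.fga/ — σ1 onset /b/, coda /∅/ ok; σ2 onset /fg/ (2C), coda /∅/ ok → permitted
/tfa.gifm/ — violates constraint 4: syllable 2 coda /fm/: /f/ (fricative, 2) → /m/ (nasal, 3) does not fall → not permitted
/tjiw.kmu/ — σ1 onset /tj/ (2C), coda /w/ ok; σ2 onset /km/ (2C), coda /∅/ ok → permitted
/gfafb/ — σ1 onset /gf/ (2C), coda /fb/ (2→1 falls) ok → permitted
/vamf/ — σ1 onset /v/, coda /mf/ (3→2 falls) ok → permitted

/tfa.gifm/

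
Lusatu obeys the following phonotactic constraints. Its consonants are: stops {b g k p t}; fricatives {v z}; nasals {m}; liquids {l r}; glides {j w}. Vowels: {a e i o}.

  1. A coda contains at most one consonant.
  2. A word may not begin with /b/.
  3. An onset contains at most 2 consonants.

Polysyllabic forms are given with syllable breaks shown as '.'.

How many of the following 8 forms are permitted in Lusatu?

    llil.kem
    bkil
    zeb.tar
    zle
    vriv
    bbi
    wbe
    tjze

llil.kem — σ1 onset /ll/ (2C), coda /l/ ok; σ2 onset /k/, coda /m/ ok → permitted
bkil — violates constraint 2: word begins with /b/ → not permitted
zeb.tar — σ1 onset /z/, coda /b/ ok; σ2 onset /t/, coda /r/ ok → permitted
zle — σ1 onset /zl/ (2C), coda /∅/ ok → permitted
vriv — σ1 onset /vr/ (2C), coda /v/ ok → permitted
bbi — violates constraint 2: word begins with /b/ → not permitted
wbe — σ1 onset /wb/ (2C), coda /∅/ ok → permitted
tjze — violates constraint 3: syllable 1 onset /tjz/ has 3 consonants (> 2) → not permitted
Permitted: llil.kem, zeb.tar, zle, vriv, wbe → 5.

5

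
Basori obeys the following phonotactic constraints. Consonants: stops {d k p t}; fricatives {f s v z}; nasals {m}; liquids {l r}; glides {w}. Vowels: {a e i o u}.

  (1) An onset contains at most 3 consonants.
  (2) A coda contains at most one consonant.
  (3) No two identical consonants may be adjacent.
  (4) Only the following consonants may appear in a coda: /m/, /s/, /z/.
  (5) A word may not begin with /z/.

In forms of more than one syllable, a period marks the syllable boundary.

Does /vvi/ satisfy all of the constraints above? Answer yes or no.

/vvi/ — violates constraint 3: adjacent identical consonants /vv/ → phonotactically illegal

no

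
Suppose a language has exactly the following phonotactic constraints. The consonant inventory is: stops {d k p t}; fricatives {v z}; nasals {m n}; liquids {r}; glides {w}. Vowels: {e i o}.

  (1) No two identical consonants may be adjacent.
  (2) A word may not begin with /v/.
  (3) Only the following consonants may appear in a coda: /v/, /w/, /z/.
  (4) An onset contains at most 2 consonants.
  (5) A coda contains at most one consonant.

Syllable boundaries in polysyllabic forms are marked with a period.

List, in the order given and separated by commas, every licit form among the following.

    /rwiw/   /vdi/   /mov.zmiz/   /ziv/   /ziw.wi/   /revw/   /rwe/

/rwiw/ — σ1 onset /rw/ (2C), coda /w/ ok → licit
/vdi/ — violates constraint 2: word begins with /v/ → illicit
/mov.zmiz/ — σ1 onset /m/, coda /v/ ok; σ2 onset /zm/ (2C), coda /z/ ok → licit
/ziv/ — σ1 onset /z/, coda /v/ ok → licit
/ziw.wi/ — violates constraint 1: adjacent identical consonants /ww/ → illicit
/revw/ — violates constraint 5: syllable 1 coda /vw/ has 2 consonants (> 1) → illicit
/rwe/ — σ1 onset /rw/ (2C), coda /∅/ ok → licit

/rwiw/, /mov.zmiz/, /ziv/, /rwe/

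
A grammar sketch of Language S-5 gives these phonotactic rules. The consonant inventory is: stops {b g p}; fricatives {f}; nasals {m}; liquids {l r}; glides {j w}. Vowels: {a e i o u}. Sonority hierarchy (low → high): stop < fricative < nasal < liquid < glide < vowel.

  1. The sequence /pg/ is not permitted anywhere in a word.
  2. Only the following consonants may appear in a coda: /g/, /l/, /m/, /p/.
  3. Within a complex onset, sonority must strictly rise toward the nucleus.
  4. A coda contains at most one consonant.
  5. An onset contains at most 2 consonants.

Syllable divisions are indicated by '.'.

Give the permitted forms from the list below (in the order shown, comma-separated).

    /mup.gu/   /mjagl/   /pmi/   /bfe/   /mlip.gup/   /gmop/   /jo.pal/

/mup.gu/ — violates constraint 1: contains banned sequence /pg/ → not permitted
/mjagl/ — violates constraint 4: syllable 1 coda /gl/ has 2 consonants (> 1) → not permitted
/pmi/ — σ1 onset /pm/ (1→3 rises), coda /∅/ ok → permitted
/bfe/ — σ1 onset /bf/ (1→2 rises), coda /∅/ ok → permitted
/mlip.gup/ — violates constraint 1: contains banned sequence /pg/ → not permitted
/gmop/ — σ1 onset /gm/ (1→3 rises), coda /p/ ok → permitted
/jo.pal/ — σ1 onset /j/, coda /∅/ ok; σ2 onset /p/, coda /l/ ok → permitted

/pmi/, /bfe/, /gmop/, /jo.pal/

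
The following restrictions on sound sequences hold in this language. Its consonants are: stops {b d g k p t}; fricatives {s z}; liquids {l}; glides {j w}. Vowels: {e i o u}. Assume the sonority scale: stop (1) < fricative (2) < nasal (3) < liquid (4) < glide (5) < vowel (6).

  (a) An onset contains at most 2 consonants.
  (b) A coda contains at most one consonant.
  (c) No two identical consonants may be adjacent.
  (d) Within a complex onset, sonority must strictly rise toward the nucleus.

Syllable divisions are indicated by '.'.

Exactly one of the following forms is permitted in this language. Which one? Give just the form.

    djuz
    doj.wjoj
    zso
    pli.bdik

djuz

djuz — σ1 onset /dj/ (1→5 rises), coda /z/ ok → permitted
doj.wjoj — violates constraint (d): syllable 2 onset /wj/: /w/ (glide, 5) → /j/ (glide, 5) does not rise → not permitted
zso — violates constraint (d): syllable 1 onset /zs/: /z/ (fricative, 2) → /s/ (fricative, 2) does not rise → not permitted
pli.bdik — violates constraint (d): syllable 2 onset /bd/: /b/ (stop, 1) → /d/ (stop, 1) does not rise → not permitted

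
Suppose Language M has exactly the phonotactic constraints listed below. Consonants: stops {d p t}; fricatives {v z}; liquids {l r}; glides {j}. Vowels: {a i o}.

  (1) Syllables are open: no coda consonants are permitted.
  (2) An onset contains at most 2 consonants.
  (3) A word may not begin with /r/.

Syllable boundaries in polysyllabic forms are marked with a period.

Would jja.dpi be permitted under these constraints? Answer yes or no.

yes

jja.dpi — σ1 onset /jj/ (2C), coda /∅/ ok; σ2 onset /dp/ (2C), coda /∅/ ok → permitted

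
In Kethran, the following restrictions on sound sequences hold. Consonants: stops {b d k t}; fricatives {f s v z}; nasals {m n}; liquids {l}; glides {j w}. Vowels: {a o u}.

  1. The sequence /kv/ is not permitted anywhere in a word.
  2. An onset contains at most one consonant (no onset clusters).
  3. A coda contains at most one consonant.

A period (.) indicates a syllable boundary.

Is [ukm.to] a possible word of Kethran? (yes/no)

[ukm.to] — violates constraint 3: syllable 1 coda /km/ has 2 consonants (> 1) → illicit

no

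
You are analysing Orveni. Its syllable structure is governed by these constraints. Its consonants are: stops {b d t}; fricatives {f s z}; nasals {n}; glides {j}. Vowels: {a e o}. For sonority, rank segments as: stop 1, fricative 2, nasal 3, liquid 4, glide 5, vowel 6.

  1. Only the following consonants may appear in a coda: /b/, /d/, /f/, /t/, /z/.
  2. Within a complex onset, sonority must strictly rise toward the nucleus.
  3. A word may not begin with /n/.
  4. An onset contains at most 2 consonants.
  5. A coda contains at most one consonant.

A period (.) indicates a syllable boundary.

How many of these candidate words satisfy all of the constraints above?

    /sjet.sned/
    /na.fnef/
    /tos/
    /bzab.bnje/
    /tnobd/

/sjet.sned/ — σ1 onset /sj/ (2→5 rises), coda /t/ ok; σ2 onset /sn/ (2→3 rises), coda /d/ ok → licit
/na.fnef/ — violates constraint 3: word begins with /n/ → illicit
/tos/ — violates constraint 1: syllable 1 coda contains /s/, which is not a licensed coda consonant → illicit
/bzab.bnje/ — violates constraint 4: syllable 2 onset /bnj/ has 3 consonants (> 2) → illicit
/tnobd/ — violates constraint 5: syllable 1 coda /bd/ has 2 consonants (> 1) → illicit
Licit: /sjet.sned/ → 1.

1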